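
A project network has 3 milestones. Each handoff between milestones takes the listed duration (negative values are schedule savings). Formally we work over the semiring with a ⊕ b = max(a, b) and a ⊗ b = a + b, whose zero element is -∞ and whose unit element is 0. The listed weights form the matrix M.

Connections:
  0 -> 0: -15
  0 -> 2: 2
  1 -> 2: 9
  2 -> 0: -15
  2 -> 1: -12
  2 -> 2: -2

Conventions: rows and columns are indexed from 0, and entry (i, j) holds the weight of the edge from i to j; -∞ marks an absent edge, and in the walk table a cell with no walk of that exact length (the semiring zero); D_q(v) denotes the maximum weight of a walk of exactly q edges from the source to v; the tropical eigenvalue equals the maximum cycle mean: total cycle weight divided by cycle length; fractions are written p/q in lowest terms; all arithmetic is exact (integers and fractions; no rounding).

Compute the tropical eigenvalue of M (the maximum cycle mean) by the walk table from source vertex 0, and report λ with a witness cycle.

q=0: [0, -∞, -∞]
q=1: [-15, -∞, 2]
q=2: [-13, -10, 0]
q=3: [-15, -12, -1]
Optimal cycle mean attained by: cycle 1->2->1, total 9 + (-12), length 2.
Answer: λ = -3/2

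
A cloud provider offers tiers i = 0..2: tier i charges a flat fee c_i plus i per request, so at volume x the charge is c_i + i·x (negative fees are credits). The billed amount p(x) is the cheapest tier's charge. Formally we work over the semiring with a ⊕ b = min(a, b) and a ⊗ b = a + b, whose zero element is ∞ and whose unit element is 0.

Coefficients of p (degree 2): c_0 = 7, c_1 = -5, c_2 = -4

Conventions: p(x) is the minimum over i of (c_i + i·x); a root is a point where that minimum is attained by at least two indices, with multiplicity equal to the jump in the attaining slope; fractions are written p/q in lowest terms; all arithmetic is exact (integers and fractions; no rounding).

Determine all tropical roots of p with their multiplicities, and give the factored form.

hull edge (i=0, c=7) to (i=1, c=-5): slope -12, span 1
hull edge (i=1, c=-5) to (i=2, c=-4): slope 1, span 1
Factored form: p(x) = -4 ⊗ (x ⊕ (-1)) ⊗ (x ⊕ 12)
Answer: roots = -1 (mult 1), 12 (mult 1)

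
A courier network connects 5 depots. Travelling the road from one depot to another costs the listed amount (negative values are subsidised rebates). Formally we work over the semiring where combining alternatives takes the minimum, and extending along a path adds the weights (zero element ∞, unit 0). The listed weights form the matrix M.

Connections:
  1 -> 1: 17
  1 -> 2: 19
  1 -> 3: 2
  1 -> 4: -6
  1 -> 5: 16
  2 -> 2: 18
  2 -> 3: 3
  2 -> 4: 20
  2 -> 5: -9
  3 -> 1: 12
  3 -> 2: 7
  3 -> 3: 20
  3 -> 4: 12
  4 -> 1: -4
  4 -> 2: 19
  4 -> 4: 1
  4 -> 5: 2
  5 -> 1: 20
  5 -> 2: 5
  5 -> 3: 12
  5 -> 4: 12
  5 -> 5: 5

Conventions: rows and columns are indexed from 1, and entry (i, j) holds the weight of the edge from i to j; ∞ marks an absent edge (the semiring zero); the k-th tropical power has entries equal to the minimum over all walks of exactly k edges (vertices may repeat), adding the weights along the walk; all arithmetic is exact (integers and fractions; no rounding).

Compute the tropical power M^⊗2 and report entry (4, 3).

M^⊗2:
  [-10, 9, 19, -5, -4]
  [11, -4, 3, 3, -4]
  [8, 25, 10, 6, -2]
  [-3, 7, -2, -10, 3]
  [8, 10, 8, 13, -4]
Key observation: the optimum is the walk 4->1->3, with weight (-4) + 2 = -2.
Optimal value attained by: walk 4->1->3.
Answer: (M^⊗2)[4][3] = -2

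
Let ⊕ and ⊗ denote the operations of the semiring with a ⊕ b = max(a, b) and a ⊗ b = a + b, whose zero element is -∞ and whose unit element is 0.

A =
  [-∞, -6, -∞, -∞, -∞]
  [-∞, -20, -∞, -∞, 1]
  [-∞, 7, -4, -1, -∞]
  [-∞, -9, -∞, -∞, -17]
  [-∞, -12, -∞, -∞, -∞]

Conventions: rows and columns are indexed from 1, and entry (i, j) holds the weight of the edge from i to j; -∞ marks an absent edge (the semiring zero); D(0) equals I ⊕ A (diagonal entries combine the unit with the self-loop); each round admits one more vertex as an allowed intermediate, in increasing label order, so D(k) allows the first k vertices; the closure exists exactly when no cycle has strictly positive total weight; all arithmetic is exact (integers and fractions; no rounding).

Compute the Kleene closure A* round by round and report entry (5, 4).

D(0):
  [0, -6, -∞, -∞, -∞]
  [-∞, 0, -∞, -∞, 1]
  [-∞, 7, 0, -1, -∞]
  [-∞, -9, -∞, 0, -17]
  [-∞, -12, -∞, -∞, 0]
D(1):
  [0, -6, -∞, -∞, -∞]
  [-∞, 0, -∞, -∞, 1]
  [-∞, 7, 0, -1, -∞]
  [-∞, -9, -∞, 0, -17]
  [-∞, -12, -∞, -∞, 0]
D(2):
  [0, -6, -∞, -∞, -5]
  [-∞, 0, -∞, -∞, 1]
  [-∞, 7, 0, -1, 8]
  [-∞, -9, -∞, 0, -8]
  [-∞, -12, -∞, -∞, 0]
D(3):
  [0, -6, -∞, -∞, -5]
  [-∞, 0, -∞, -∞, 1]
  [-∞, 7, 0, -1, 8]
  [-∞, -9, -∞, 0, -8]
  [-∞, -12, -∞, -∞, 0]
D(4):
  [0, -6, -∞, -∞, -5]
  [-∞, 0, -∞, -∞, 1]
  [-∞, 7, 0, -1, 8]
  [-∞, -9, -∞, 0, -8]
  [-∞, -12, -∞, -∞, 0]
D(5):
  [0, -6, -∞, -∞, -5]
  [-∞, 0, -∞, -∞, 1]
  [-∞, 7, 0, -1, 8]
  [-∞, -9, -∞, 0, -8]
  [-∞, -12, -∞, -∞, 0]
Answer: A*[5][4] = -∞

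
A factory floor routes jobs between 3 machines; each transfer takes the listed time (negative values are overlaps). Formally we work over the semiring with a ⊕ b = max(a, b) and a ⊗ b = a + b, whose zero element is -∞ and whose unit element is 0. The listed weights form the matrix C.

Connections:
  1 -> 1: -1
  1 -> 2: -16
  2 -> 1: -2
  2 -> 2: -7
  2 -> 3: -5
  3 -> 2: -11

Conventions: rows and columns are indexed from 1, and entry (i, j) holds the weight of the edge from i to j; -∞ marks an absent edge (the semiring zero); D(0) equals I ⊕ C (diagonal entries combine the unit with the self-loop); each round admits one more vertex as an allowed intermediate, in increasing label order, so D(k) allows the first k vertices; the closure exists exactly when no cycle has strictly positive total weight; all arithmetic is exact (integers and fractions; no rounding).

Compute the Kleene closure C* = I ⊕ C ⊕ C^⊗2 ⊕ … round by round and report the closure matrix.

D(0):
  [0, -16, -∞]
  [-2, 0, -5]
  [-∞, -11, 0]
D(1):
  [0, -16, -∞]
  [-2, 0, -5]
  [-∞, -11, 0]
D(2):
  [0, -16, -21]
  [-2, 0, -5]
  [-13, -11, 0]
D(3):
  [0, -16, -21]
  [-2, 0, -5]
  [-13, -11, 0]
Answer: C* = [[0, -16, -21], [-2, 0, -5], [-13, -11, 0]]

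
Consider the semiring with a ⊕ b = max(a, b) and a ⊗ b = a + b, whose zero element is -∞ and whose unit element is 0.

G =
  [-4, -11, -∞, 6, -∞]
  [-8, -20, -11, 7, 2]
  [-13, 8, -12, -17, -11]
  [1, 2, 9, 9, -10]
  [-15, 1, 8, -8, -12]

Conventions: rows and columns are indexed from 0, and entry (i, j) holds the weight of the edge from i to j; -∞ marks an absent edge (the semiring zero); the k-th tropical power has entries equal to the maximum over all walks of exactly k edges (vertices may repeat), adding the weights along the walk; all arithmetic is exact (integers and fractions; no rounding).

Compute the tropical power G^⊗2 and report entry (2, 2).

G^⊗2:
  [7, 8, 15, 15, -4]
  [8, 9, 16, 16, -3]
  [0, -4, -3, 15, 10]
  [10, 17, 18, 18, 4]
  [-5, 16, 1, 8, 3]
Key observation: the optimum is the walk 2->1->2, with weight 8 + (-11) = -3.
Optimal value attained by: walk 2->1->2.
Answer: (G^⊗2)[2][2] = -3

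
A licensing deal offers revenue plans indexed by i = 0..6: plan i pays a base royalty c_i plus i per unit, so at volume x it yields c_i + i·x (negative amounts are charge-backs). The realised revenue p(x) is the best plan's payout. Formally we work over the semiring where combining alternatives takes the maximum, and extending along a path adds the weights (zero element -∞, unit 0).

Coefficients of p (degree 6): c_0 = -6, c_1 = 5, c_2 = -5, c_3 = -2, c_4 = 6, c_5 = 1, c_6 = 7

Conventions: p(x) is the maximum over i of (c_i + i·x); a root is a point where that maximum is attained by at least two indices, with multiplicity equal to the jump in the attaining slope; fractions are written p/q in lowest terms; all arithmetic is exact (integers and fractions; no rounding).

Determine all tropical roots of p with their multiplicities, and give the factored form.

hull edge (i=0, c=-6) to (i=1, c=5): slope 11, span 1
hull edge (i=1, c=5) to (i=6, c=7): slope 2/5, span 5
Factored form: p(x) = 7 ⊗ (x ⊕ (-11)) ⊗ (x ⊕ (-2/5)) ⊗ (x ⊕ (-2/5)) ⊗ (x ⊕ (-2/5)) ⊗ (x ⊕ (-2/5)) ⊗ (x ⊕ (-2/5))
Answer: roots = -11 (mult 1), -2/5 (mult 5)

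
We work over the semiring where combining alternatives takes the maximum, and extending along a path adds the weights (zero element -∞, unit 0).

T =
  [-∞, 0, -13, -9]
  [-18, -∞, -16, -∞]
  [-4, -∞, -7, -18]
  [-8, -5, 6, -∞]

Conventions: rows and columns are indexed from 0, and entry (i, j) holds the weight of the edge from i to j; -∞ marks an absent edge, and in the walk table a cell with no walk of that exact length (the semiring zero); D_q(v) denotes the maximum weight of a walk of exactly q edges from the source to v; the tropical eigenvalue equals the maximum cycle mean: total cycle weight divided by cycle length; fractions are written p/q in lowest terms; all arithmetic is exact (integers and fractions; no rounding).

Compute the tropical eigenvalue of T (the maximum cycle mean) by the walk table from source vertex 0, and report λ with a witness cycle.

q=0: [0, -∞, -∞, -∞]
q=1: [-∞, 0, -13, -9]
q=2: [-17, -14, -3, -31]
q=3: [-7, -17, -10, -21]
q=4: [-14, -7, -15, -16]
Optimal cycle mean attained by: cycle 0->3->2->0, total (-9) + 6 + (-4), length 3.
Answer: λ = -7/3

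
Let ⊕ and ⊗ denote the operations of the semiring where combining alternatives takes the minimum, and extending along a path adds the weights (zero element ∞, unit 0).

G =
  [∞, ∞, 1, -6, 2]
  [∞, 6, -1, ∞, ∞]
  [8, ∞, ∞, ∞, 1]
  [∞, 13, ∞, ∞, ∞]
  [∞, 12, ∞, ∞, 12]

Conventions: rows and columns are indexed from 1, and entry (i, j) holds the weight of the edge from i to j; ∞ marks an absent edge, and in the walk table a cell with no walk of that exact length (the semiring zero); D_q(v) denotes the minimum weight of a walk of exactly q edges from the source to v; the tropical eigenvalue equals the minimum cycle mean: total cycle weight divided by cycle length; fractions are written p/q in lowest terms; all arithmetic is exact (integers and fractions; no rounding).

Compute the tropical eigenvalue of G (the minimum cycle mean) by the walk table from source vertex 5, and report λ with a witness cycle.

q=0: [∞, ∞, ∞, ∞, 0]
q=1: [∞, 12, ∞, ∞, 12]
q=2: [∞, 18, 11, ∞, 24]
q=3: [19, 24, 17, ∞, 12]
q=4: [25, 24, 20, 13, 18]
q=5: [28, 26, 23, 19, 21]
Optimal cycle mean attained by: cycle 1->4->2->3->1, total (-6) + 13 + (-1) + 8, length 4.
Answer: λ = 7/2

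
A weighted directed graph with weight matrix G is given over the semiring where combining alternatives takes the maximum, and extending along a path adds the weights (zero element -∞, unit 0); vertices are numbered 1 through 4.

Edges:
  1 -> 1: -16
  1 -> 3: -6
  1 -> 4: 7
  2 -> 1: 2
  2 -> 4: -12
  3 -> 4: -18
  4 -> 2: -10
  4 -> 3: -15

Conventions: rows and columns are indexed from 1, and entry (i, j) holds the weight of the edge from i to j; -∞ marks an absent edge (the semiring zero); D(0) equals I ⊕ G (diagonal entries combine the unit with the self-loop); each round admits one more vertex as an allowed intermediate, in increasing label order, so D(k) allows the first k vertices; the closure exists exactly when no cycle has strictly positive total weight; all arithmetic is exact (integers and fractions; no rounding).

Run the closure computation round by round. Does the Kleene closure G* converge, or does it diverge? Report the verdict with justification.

D(0):
  [0, -∞, -6, 7]
  [2, 0, -∞, -12]
  [-∞, -∞, 0, -18]
  [-∞, -10, -15, 0]
D(1):
  [0, -∞, -6, 7]
  [2, 0, -4, 9]
  [-∞, -∞, 0, -18]
  [-∞, -10, -15, 0]
D(2):
  [0, -∞, -6, 7]
  [2, 0, -4, 9]
  [-∞, -∞, 0, -18]
  [-8, -10, -14, 0]
D(3):
  [0, -∞, -6, 7]
  [2, 0, -4, 9]
  [-∞, -∞, 0, -18]
  [-8, -10, -14, 0]
D(4):
  [0, -3, -6, 7]
  [2, 0, -4, 9]
  [-26, -28, 0, -18]
  [-8, -10, -14, 0]
Key observation: every diagonal entry stays at the unit through all rounds, so no improving cycle exists.
Answer: CONVERGES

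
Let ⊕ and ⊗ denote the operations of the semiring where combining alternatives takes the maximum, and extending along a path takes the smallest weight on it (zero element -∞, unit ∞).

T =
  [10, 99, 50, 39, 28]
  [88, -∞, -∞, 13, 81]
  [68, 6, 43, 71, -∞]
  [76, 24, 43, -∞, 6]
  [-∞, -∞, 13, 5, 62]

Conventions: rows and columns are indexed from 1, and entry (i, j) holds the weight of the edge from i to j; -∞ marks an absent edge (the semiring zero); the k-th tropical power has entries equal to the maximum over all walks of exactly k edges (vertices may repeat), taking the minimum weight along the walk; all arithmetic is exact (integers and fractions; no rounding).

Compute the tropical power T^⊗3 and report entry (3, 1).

T^⊗2:
  [88, 24, 43, 50, 81]
  [13, 88, 50, 39, 62]
  [71, 68, 50, 43, 28]
  [43, 76, 50, 43, 28]
  [13, 6, 13, 13, 62]
T^⊗3:
  [50, 88, 50, 43, 62]
  [88, 24, 43, 50, 81]
  [68, 71, 50, 50, 68]
  [76, 43, 43, 50, 76]
  [13, 13, 13, 13, 62]
Key observation: the optimum is the walk 3->1->2->1, with weight 68 min 99 min 88 = 68.
Optimal value attained by: walk 3->1->2->1.
Answer: (T^⊗3)[3][1] = 68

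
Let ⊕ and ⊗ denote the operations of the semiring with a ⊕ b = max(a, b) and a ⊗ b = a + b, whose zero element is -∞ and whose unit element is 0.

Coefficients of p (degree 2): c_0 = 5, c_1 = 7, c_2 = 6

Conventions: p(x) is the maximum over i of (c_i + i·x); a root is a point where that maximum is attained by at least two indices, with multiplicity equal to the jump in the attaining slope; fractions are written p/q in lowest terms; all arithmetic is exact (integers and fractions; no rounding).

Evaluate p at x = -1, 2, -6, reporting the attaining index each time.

p(-1) = max(5+0·(-1)=5, 7+1·(-1)=6, 6+2·(-1)=4) = 6 (attained by i=1)
p(2) = max(5+0·2=5, 7+1·2=9, 6+2·2=10) = 10 (attained by i=2)
p(-6) = max(5+0·(-6)=5, 7+1·(-6)=1, 6+2·(-6)=-6) = 5 (attained by i=0)
Answer: p(-1) = 6; p(2) = 10; p(-6) = 5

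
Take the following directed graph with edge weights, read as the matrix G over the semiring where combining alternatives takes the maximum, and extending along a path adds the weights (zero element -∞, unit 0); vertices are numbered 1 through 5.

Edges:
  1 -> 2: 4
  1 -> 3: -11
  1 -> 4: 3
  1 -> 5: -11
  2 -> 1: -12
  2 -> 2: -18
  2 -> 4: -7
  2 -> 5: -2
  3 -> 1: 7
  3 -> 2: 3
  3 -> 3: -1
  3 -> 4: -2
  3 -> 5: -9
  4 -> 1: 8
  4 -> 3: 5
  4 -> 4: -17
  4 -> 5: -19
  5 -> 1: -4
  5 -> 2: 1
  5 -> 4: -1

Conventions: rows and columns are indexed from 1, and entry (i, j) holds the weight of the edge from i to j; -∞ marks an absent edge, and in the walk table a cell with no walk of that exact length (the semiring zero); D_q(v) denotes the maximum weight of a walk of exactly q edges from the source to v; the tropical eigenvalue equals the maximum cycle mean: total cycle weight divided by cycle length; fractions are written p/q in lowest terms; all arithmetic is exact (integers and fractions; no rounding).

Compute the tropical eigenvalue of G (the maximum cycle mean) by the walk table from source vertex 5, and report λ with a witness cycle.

q=0: [-∞, -∞, -∞, -∞, 0]
q=1: [-4, 1, -∞, -1, -∞]
q=2: [7, 0, 4, -1, -1]
q=3: [11, 11, 4, 10, -2]
q=4: [18, 15, 15, 14, 9]
q=5: [22, 22, 19, 21, 13]
Optimal cycle mean attained by: cycle 1->4->1, total 3 + 8, length 2.
Answer: λ = 11/2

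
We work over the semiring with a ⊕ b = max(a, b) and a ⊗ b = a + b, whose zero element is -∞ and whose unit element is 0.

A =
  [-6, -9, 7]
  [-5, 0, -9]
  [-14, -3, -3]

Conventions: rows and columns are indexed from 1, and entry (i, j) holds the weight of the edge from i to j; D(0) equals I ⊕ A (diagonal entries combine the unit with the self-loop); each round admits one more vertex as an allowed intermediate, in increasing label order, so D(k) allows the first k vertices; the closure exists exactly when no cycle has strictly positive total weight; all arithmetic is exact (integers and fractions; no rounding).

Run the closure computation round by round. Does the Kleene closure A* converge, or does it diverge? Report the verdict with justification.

D(0):
  [0, -9, 7]
  [-5, 0, -9]
  [-14, -3, 0]
D(1):
  [0, -9, 7]
  [-5, 0, 2]
  [-14, -3, 0]
D(2):
  [0, -9, 7]
  [-5, 0, 2]
  [-8, -3, 0]
D(3):
  [0, 4, 7]
  [-5, 0, 2]
  [-8, -3, 0]
Key observation: every diagonal entry stays at the unit through all rounds, so no improving cycle exists.
Answer: CONVERGES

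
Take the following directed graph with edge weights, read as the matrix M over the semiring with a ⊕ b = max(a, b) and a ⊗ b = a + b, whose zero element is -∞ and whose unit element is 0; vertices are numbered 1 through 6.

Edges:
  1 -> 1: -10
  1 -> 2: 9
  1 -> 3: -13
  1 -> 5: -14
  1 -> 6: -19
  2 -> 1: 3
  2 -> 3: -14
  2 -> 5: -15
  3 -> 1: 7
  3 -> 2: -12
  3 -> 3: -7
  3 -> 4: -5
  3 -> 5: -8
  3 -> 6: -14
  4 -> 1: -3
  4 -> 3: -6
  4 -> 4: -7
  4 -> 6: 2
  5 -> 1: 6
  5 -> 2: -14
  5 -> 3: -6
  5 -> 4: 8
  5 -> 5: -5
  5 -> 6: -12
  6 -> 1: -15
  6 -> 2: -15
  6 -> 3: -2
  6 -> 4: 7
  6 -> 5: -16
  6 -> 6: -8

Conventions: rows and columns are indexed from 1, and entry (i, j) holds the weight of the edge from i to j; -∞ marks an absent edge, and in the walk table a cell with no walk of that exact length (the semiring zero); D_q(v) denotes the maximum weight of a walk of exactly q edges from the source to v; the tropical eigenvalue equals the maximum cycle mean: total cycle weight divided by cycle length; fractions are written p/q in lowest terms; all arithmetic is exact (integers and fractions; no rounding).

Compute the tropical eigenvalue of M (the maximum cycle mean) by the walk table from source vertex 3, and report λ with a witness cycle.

q=0: [-∞, -∞, 0, -∞, -∞, -∞]
q=1: [7, -12, -7, -5, -8, -14]
q=2: [0, 16, -6, 0, -7, -3]
q=3: [19, 9, 2, 4, 1, 2]
q=4: [12, 28, 6, 9, 5, 6]
q=5: [31, 21, 14, 13, 13, 11]
q=6: [24, 40, 18, 21, 17, 15]
Optimal cycle mean attained by: cycle 1->2->1, total 9 + 3, length 2.
Answer: λ = 6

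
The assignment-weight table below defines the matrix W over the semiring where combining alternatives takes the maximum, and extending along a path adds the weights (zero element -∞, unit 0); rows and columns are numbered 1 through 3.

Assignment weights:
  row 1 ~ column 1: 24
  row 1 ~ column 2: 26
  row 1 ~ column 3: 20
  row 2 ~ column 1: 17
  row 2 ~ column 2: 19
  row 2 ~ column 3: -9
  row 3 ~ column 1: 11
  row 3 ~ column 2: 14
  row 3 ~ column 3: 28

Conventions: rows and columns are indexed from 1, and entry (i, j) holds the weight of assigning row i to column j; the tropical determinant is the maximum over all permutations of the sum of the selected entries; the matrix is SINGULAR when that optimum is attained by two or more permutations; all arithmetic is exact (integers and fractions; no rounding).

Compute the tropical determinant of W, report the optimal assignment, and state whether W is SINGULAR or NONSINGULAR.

σ = (1, 2, 3): 24 + 19 + 28 = 71
σ = (1, 3, 2): 24 + (-9) + 14 = 29
σ = (2, 1, 3): 26 + 17 + 28 = 71
σ = (2, 3, 1): 26 + (-9) + 11 = 28
σ = (3, 1, 2): 20 + 17 + 14 = 51
σ = (3, 2, 1): 20 + 19 + 11 = 50
Optimal value attained by: σ = (1, 2, 3).
Answer: det⊕(W) = 71; verdict: SINGULAR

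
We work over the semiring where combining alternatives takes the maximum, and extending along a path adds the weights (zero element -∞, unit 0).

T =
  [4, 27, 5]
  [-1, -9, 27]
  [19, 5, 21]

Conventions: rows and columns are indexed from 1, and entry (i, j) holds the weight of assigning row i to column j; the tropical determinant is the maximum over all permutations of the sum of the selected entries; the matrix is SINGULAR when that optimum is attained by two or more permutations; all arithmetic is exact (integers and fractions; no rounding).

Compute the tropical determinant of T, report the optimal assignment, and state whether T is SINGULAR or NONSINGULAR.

σ = (1, 2, 3): 4 + (-9) + 21 = 16
σ = (1, 3, 2): 4 + 27 + 5 = 36
σ = (2, 1, 3): 27 + (-1) + 21 = 47
σ = (2, 3, 1): 27 + 27 + 19 = 73
σ = (3, 1, 2): 5 + (-1) + 5 = 9
σ = (3, 2, 1): 5 + (-9) + 19 = 15
Optimal value attained by: σ = (2, 3, 1).
Answer: det⊕(T) = 73; verdict: NONSINGULAR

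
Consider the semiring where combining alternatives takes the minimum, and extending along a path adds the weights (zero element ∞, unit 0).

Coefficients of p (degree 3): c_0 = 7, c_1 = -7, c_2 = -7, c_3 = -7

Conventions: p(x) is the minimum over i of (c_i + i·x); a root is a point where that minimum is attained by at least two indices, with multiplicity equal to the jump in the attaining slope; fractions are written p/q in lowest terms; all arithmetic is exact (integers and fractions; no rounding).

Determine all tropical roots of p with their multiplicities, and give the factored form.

hull edge (i=0, c=7) to (i=1, c=-7): slope -14, span 1
hull edge (i=1, c=-7) to (i=3, c=-7): slope 0, span 2
Factored form: p(x) = -7 ⊗ (x ⊕ 0) ⊗ (x ⊕ 0) ⊗ (x ⊕ 14)
Answer: roots = 0 (mult 2), 14 (mult 1)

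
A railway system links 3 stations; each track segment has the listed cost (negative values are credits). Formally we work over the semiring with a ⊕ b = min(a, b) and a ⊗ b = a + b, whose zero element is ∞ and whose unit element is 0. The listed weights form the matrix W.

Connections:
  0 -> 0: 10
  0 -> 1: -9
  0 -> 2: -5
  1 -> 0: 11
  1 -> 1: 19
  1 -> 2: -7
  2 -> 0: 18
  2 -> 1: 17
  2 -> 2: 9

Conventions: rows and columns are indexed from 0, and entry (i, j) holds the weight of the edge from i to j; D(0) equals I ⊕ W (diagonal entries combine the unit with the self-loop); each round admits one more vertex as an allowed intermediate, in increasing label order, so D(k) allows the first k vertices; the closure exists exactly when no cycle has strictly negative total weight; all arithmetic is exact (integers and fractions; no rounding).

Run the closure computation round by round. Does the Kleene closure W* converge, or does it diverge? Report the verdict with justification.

D(0):
  [0, -9, -5]
  [11, 0, -7]
  [18, 17, 0]
D(1):
  [0, -9, -5]
  [11, 0, -7]
  [18, 9, 0]
D(2):
  [0, -9, -16]
  [11, 0, -7]
  [18, 9, 0]
D(3):
  [0, -9, -16]
  [11, 0, -7]
  [18, 9, 0]
Key observation: every diagonal entry stays at the unit through all rounds, so no improving cycle exists.
Answer: CONVERGES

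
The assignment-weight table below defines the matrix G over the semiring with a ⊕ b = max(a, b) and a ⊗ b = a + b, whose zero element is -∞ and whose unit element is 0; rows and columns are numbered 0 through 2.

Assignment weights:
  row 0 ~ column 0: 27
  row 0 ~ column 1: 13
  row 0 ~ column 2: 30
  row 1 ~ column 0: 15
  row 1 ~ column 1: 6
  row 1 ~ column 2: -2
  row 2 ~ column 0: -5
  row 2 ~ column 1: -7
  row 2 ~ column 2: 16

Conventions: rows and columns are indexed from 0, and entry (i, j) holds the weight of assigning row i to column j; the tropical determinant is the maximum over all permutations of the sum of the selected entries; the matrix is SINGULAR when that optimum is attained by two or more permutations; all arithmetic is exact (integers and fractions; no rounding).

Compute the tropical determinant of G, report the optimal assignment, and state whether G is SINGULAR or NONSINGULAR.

σ = (0, 1, 2): 27 + 6 + 16 = 49
σ = (0, 2, 1): 27 + (-2) + (-7) = 18
σ = (1, 0, 2): 13 + 15 + 16 = 44
σ = (1, 2, 0): 13 + (-2) + (-5) = 6
σ = (2, 0, 1): 30 + 15 + (-7) = 38
σ = (2, 1, 0): 30 + 6 + (-5) = 31
Optimal value attained by: σ = (0, 1, 2).
Answer: det⊕(G) = 49; verdict: NONSINGULAR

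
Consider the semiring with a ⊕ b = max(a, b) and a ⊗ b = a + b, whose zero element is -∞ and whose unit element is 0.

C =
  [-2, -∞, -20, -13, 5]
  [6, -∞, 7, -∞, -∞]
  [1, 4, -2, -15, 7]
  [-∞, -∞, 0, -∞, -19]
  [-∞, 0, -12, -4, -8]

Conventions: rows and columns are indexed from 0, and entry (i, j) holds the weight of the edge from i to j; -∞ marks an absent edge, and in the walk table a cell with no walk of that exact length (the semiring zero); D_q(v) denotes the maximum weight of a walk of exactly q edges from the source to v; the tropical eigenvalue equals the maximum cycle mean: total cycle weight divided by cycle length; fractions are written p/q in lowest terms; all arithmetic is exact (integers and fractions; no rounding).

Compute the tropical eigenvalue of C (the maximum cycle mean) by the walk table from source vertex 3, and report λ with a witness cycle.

q=0: [-∞, -∞, -∞, 0, -∞]
q=1: [-∞, -∞, 0, -∞, -19]
q=2: [1, 4, -2, -15, 7]
q=3: [10, 7, 11, 3, 6]
q=4: [13, 15, 14, 2, 18]
q=5: [21, 18, 22, 14, 21]
Optimal cycle mean attained by: cycle 1->2->1, total 7 + 4, length 2.
Answer: λ = 11/2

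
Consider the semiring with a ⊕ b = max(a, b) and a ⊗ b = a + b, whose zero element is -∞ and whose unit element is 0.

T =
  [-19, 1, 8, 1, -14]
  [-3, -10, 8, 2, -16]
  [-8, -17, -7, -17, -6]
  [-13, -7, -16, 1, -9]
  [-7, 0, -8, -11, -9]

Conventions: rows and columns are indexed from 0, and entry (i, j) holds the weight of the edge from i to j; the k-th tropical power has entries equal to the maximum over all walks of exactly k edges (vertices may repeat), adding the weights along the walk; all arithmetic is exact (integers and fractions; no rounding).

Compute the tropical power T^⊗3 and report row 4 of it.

T^⊗2:
  [0, -6, 9, 3, 2]
  [0, -2, 5, 3, 2]
  [-13, -6, 0, -7, -13]
  [-10, -6, 1, 2, -8]
  [-3, -6, 8, 2, -14]
T^⊗3:
  [1, 2, 8, 4, 3]
  [-3, 2, 8, 4, -1]
  [-8, -12, 2, -4, -6]
  [-7, -5, 2, 3, -5]
  [0, -2, 5, 3, 2]
Answer: row 4 of T^⊗3 = [0, -2, 5, 3, 2]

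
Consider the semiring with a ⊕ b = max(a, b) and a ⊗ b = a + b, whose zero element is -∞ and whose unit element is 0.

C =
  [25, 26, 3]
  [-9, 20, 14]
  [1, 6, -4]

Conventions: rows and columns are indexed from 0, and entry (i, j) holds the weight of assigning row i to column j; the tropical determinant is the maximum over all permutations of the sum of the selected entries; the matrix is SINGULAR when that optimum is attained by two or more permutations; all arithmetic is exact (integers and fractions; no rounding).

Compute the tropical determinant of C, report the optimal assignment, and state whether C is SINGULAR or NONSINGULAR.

σ = (0, 1, 2): 25 + 20 + (-4) = 41
σ = (0, 2, 1): 25 + 14 + 6 = 45
σ = (1, 0, 2): 26 + (-9) + (-4) = 13
σ = (1, 2, 0): 26 + 14 + 1 = 41
σ = (2, 0, 1): 3 + (-9) + 6 = 0
σ = (2, 1, 0): 3 + 20 + 1 = 24
Optimal value attained by: σ = (0, 2, 1).
Answer: det⊕(C) = 45; verdict: NONSINGULAR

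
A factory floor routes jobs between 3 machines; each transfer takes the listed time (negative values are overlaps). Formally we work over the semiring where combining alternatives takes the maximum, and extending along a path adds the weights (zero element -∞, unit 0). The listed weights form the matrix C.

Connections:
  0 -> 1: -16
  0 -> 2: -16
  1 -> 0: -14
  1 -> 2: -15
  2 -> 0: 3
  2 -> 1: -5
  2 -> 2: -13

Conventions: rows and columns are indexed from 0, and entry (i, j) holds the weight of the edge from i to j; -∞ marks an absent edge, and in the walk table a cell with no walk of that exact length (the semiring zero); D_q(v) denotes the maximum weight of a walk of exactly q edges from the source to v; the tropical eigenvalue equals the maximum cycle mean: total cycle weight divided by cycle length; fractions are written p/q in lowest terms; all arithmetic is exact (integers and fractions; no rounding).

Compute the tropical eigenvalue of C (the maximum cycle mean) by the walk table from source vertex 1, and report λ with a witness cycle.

q=0: [-∞, 0, -∞]
q=1: [-14, -∞, -15]
q=2: [-12, -20, -28]
q=3: [-25, -28, -28]
Optimal cycle mean attained by: cycle 0->2->0, total (-16) + 3, length 2.
Answer: λ = -13/2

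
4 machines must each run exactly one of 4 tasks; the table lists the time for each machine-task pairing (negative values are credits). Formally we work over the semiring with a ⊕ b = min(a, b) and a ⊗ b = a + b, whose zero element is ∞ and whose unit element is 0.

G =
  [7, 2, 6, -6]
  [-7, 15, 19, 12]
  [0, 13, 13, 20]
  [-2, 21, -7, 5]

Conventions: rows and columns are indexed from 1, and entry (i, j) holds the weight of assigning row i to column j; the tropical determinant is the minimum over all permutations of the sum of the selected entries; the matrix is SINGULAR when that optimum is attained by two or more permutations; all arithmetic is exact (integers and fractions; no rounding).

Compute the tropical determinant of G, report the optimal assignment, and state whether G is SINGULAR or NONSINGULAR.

σ = (1, 2, 3, 4): 7 + 15 + 13 + 5 = 40
σ = (1, 2, 4, 3): 7 + 15 + 20 + (-7) = 35
σ = (1, 3, 2, 4): 7 + 19 + 13 + 5 = 44
σ = (1, 3, 4, 2): 7 + 19 + 20 + 21 = 67
σ = (1, 4, 2, 3): 7 + 12 + 13 + (-7) = 25
σ = (1, 4, 3, 2): 7 + 12 + 13 + 21 = 53
σ = (2, 1, 3, 4): 2 + (-7) + 13 + 5 = 13
σ = (2, 1, 4, 3): 2 + (-7) + 20 + (-7) = 8
σ = (2, 3, 1, 4): 2 + 19 + 0 + 5 = 26
σ = (2, 3, 4, 1): 2 + 19 + 20 + (-2) = 39
σ = (2, 4, 1, 3): 2 + 12 + 0 + (-7) = 7
σ = (2, 4, 3, 1): 2 + 12 + 13 + (-2) = 25
σ = (3, 1, 2, 4): 6 + (-7) + 13 + 5 = 17
σ = (3, 1, 4, 2): 6 + (-7) + 20 + 21 = 40
σ = (3, 2, 1, 4): 6 + 15 + 0 + 5 = 26
σ = (3, 2, 4, 1): 6 + 15 + 20 + (-2) = 39
σ = (3, 4, 1, 2): 6 + 12 + 0 + 21 = 39
σ = (3, 4, 2, 1): 6 + 12 + 13 + (-2) = 29
σ = (4, 1, 2, 3): (-6) + (-7) + 13 + (-7) = -7
σ = (4, 1, 3, 2): (-6) + (-7) + 13 + 21 = 21
σ = (4, 2, 1, 3): (-6) + 15 + 0 + (-7) = 2
σ = (4, 2, 3, 1): (-6) + 15 + 13 + (-2) = 20
σ = (4, 3, 1, 2): (-6) + 19 + 0 + 21 = 34
σ = (4, 3, 2, 1): (-6) + 19 + 13 + (-2) = 24
Optimal value attained by: σ = (4, 1, 2, 3).
Answer: det⊕(G) = -7; verdict: NONSINGULAR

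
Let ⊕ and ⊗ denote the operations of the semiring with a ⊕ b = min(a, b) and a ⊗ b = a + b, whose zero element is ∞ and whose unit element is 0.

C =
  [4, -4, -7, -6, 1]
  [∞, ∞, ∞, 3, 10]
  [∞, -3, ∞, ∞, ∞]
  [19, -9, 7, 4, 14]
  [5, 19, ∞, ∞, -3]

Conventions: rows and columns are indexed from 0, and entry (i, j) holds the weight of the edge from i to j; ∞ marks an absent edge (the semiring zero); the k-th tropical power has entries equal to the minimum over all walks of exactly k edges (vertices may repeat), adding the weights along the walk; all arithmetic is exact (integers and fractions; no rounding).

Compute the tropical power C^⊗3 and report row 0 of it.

C^⊗2:
  [6, -15, -3, -2, -2]
  [15, -6, 10, 7, 7]
  [∞, ∞, ∞, 0, 7]
  [19, -5, 11, -6, 1]
  [2, 1, -2, -1, -6]
C^⊗3:
  [3, -11, -1, -12, -5]
  [12, -2, 8, -3, 4]
  [12, -9, 7, 4, 4]
  [6, -15, 1, -2, -2]
  [-1, -10, -5, -4, -9]
Answer: row 0 of C^⊗3 = [3, -11, -1, -12, -5]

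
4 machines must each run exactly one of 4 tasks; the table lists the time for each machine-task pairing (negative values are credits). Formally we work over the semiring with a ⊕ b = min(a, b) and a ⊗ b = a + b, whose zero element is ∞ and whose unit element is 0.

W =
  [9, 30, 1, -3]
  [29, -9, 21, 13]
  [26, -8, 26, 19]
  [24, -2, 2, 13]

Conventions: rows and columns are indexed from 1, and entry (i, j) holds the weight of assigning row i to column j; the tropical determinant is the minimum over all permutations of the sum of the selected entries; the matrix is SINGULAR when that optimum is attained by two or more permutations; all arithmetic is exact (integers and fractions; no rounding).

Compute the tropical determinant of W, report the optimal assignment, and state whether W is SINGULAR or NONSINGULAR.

σ = (1, 2, 3, 4): 9 + (-9) + 26 + 13 = 39
σ = (1, 2, 4, 3): 9 + (-9) + 19 + 2 = 21
σ = (1, 3, 2, 4): 9 + 21 + (-8) + 13 = 35
σ = (1, 3, 4, 2): 9 + 21 + 19 + (-2) = 47
σ = (1, 4, 2, 3): 9 + 13 + (-8) + 2 = 16
σ = (1, 4, 3, 2): 9 + 13 + 26 + (-2) = 46
σ = (2, 1, 3, 4): 30 + 29 + 26 + 13 = 98
σ = (2, 1, 4, 3): 30 + 29 + 19 + 2 = 80
σ = (2, 3, 1, 4): 30 + 21 + 26 + 13 = 90
σ = (2, 3, 4, 1): 30 + 21 + 19 + 24 = 94
σ = (2, 4, 1, 3): 30 + 13 + 26 + 2 = 71
σ = (2, 4, 3, 1): 30 + 13 + 26 + 24 = 93
σ = (3, 1, 2, 4): 1 + 29 + (-8) + 13 = 35
σ = (3, 1, 4, 2): 1 + 29 + 19 + (-2) = 47
σ = (3, 2, 1, 4): 1 + (-9) + 26 + 13 = 31
σ = (3, 2, 4, 1): 1 + (-9) + 19 + 24 = 35
σ = (3, 4, 1, 2): 1 + 13 + 26 + (-2) = 38
σ = (3, 4, 2, 1): 1 + 13 + (-8) + 24 = 30
σ = (4, 1, 2, 3): (-3) + 29 + (-8) + 2 = 20
σ = (4, 1, 3, 2): (-3) + 29 + 26 + (-2) = 50
σ = (4, 2, 1, 3): (-3) + (-9) + 26 + 2 = 16
σ = (4, 2, 3, 1): (-3) + (-9) + 26 + 24 = 38
σ = (4, 3, 1, 2): (-3) + 21 + 26 + (-2) = 42
σ = (4, 3, 2, 1): (-3) + 21 + (-8) + 24 = 34
Optimal value attained by: σ = (1, 4, 2, 3).
Answer: det⊕(W) = 16; verdict: SINGULAR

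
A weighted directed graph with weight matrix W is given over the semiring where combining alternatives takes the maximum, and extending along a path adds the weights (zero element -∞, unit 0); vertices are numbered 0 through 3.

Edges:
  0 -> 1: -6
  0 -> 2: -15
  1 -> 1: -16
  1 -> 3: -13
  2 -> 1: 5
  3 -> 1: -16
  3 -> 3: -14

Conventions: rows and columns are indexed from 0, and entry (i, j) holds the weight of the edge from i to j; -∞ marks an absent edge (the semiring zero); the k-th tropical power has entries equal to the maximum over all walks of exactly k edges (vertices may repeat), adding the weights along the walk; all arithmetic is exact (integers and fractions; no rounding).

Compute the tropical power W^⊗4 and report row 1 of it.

W^⊗2:
  [-∞, -10, -∞, -19]
  [-∞, -29, -∞, -27]
  [-∞, -11, -∞, -8]
  [-∞, -30, -∞, -28]
W^⊗3:
  [-∞, -26, -∞, -23]
  [-∞, -43, -∞, -41]
  [-∞, -24, -∞, -22]
  [-∞, -44, -∞, -42]
W^⊗4:
  [-∞, -39, -∞, -37]
  [-∞, -57, -∞, -55]
  [-∞, -38, -∞, -36]
  [-∞, -58, -∞, -56]
Answer: row 1 of W^⊗4 = [-∞, -57, -∞, -55]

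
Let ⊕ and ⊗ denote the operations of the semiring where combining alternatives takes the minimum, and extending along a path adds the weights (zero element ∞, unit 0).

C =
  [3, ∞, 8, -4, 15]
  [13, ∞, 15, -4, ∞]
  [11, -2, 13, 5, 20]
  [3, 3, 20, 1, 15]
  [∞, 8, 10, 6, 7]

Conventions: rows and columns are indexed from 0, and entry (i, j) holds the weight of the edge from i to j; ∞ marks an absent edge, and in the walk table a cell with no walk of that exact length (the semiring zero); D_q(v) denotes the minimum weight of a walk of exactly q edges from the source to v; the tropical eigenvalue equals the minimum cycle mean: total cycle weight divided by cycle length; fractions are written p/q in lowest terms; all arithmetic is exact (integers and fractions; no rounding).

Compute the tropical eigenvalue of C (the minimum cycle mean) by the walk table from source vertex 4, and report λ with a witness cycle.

q=0: [∞, ∞, ∞, ∞, 0]
q=1: [∞, 8, 10, 6, 7]
q=2: [9, 8, 17, 4, 14]
q=3: [7, 7, 17, 4, 19]
q=4: [7, 7, 15, 3, 19]
q=5: [6, 6, 15, 3, 18]
Optimal cycle mean attained by: cycle 0->3->0, total (-4) + 3, length 2.
Answer: λ = -1/2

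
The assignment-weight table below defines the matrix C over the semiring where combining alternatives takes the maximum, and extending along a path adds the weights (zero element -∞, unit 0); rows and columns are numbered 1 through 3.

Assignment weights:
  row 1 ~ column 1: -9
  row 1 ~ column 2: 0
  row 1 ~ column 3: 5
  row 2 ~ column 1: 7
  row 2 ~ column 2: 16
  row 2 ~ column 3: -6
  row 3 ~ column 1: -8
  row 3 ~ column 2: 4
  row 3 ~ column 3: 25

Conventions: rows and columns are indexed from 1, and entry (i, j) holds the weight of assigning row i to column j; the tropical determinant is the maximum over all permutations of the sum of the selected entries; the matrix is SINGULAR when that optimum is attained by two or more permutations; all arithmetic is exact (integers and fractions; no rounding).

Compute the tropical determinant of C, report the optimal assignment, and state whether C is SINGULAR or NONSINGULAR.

σ = (1, 2, 3): (-9) + 16 + 25 = 32
σ = (1, 3, 2): (-9) + (-6) + 4 = -11
σ = (2, 1, 3): 0 + 7 + 25 = 32
σ = (2, 3, 1): 0 + (-6) + (-8) = -14
σ = (3, 1, 2): 5 + 7 + 4 = 16
σ = (3, 2, 1): 5 + 16 + (-8) = 13
Optimal value attained by: σ = (1, 2, 3).
Answer: det⊕(C) = 32; verdict: SINGULAR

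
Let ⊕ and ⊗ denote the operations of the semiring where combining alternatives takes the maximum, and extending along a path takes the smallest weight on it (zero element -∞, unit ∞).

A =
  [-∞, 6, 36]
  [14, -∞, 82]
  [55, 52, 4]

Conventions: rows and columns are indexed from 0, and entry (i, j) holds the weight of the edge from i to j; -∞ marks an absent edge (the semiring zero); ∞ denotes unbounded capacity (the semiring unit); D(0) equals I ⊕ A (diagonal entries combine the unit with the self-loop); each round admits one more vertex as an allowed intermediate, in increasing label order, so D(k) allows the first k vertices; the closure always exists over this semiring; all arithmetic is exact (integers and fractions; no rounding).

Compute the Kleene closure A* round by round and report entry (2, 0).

D(0):
  [∞, 6, 36]
  [14, ∞, 82]
  [55, 52, ∞]
D(1):
  [∞, 6, 36]
  [14, ∞, 82]
  [55, 52, ∞]
D(2):
  [∞, 6, 36]
  [14, ∞, 82]
  [55, 52, ∞]
D(3):
  [∞, 36, 36]
  [55, ∞, 82]
  [55, 52, ∞]
Answer: A*[2][0] = 55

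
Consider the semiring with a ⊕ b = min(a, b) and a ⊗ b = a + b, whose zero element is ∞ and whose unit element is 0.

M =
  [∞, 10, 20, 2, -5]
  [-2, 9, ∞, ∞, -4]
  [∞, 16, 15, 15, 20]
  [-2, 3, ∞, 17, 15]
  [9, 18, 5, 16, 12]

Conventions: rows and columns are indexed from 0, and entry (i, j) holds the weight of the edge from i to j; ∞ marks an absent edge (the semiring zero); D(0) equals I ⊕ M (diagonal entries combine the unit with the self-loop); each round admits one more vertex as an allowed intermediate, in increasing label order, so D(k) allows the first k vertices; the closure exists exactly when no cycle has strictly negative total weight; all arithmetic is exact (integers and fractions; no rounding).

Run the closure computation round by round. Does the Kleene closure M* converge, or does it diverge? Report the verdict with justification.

D(0):
  [0, 10, 20, 2, -5]
  [-2, 0, ∞, ∞, -4]
  [∞, 16, 0, 15, 20]
  [-2, 3, ∞, 0, 15]
  [9, 18, 5, 16, 0]
D(1):
  [0, 10, 20, 2, -5]
  [-2, 0, 18, 0, -7]
  [∞, 16, 0, 15, 20]
  [-2, 3, 18, 0, -7]
  [9, 18, 5, 11, 0]
D(2):
  [0, 10, 20, 2, -5]
  [-2, 0, 18, 0, -7]
  [14, 16, 0, 15, 9]
  [-2, 3, 18, 0, -7]
  [9, 18, 5, 11, 0]
D(3):
  [0, 10, 20, 2, -5]
  [-2, 0, 18, 0, -7]
  [14, 16, 0, 15, 9]
  [-2, 3, 18, 0, -7]
  [9, 18, 5, 11, 0]
D(4):
  [0, 5, 20, 2, -5]
  [-2, 0, 18, 0, -7]
  [13, 16, 0, 15, 8]
  [-2, 3, 18, 0, -7]
  [9, 14, 5, 11, 0]
D(5):
  [0, 5, 0, 2, -5]
  [-2, 0, -2, 0, -7]
  [13, 16, 0, 15, 8]
  [-2, 3, -2, 0, -7]
  [9, 14, 5, 11, 0]
Key observation: every diagonal entry stays at the unit through all rounds, so no improving cycle exists.
Answer: CONVERGES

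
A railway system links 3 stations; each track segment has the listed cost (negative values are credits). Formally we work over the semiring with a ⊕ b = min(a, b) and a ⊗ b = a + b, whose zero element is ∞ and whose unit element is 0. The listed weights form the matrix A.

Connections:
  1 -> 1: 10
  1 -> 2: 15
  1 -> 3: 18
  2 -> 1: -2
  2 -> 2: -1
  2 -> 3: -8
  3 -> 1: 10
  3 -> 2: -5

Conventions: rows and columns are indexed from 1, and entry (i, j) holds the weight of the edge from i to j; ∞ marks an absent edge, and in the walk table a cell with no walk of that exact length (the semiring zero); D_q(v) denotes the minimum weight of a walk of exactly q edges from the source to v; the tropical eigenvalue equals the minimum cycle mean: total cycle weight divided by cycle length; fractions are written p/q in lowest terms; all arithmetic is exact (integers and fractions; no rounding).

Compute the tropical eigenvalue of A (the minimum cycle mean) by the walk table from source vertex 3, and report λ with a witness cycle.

q=0: [∞, ∞, 0]
q=1: [10, -5, ∞]
q=2: [-7, -6, -13]
q=3: [-8, -18, -14]
Optimal cycle mean attained by: cycle 2->3->2, total (-8) + (-5), length 2.
Answer: λ = -13/2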